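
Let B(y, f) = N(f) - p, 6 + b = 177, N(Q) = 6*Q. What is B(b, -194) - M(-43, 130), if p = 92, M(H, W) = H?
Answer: -1213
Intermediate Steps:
b = 171 (b = -6 + 177 = 171)
B(y, f) = -92 + 6*f (B(y, f) = 6*f - 1*92 = 6*f - 92 = -92 + 6*f)
B(b, -194) - M(-43, 130) = (-92 + 6*(-194)) - 1*(-43) = (-92 - 1164) + 43 = -1256 + 43 = -1213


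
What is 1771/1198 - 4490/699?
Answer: -4141091/837402 ≈ -4.9452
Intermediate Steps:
1771/1198 - 4490/699 = -4141091/837402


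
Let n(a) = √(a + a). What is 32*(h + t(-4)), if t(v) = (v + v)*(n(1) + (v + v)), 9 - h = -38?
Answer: 3552 - 256*√2 ≈ 3190.0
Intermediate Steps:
h = 47 (h = 9 - 1*(-38) = 9 + 38 = 47)
n(a) = √2*√a (n(a) = √(2*a) = √2*√a)
t(v) = 2*v*(√2 + 2*v) (t(v) = (v + v)*(√2*√1 + (v + v)) = (2*v)*(√2*1 + 2*v) = (2*v)*(√2 + 2*v) = 2*v*(√2 + 2*v))
32*(h + t(-4)) = 32*(47 + 2*(-4)*(√2 + 2*(-4))) = 32*(47 + 2*(-4)*(√2 - 8)) = 32*(47 + 2*(-4)*(-8 + √2)) = 32*(47 + (64 - 8*√2)) = 32*(111 - 8*√2) = 3552 - 256*√2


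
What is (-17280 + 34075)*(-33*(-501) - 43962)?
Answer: -460670055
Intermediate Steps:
(-17280 + 34075)*(-33*(-501) - 43962) = 16795*(16533 - 43962) = 16795*(-27429) = -460670055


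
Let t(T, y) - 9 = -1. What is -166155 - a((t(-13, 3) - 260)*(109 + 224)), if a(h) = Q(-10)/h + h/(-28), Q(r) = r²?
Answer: -3548639783/20979 ≈ -1.6915e+5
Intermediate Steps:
t(T, y) = 8 (t(T, y) = 9 - 1 = 8)
a(h) = 100/h - h/28 (a(h) = (-10)²/h + h/(-28) = 100/h + h*(-1/28) = 100/h - h/28)
-166155 - a((t(-13, 3) - 260)*(109 + 224)) = -166155 - (100/(((8 - 260)*(109 + 224))) - (8 - 260)*(109 + 224)/28) = -166155 - (100/((-252*333)) - (-9)*333) = -166155 - (100/(-83916) - 1/28*(-83916)) = -166155 - (100*(-1/83916) + 2997) = -166155 - (-25/20979 + 2997) = -166155 - 1*62874038/20979 = -166155 - 62874038/20979 = -3548639783/20979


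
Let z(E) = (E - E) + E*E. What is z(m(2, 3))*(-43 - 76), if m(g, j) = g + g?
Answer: -1904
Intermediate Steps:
m(g, j) = 2*g
z(E) = E² (z(E) = 0 + E² = E²)
z(m(2, 3))*(-43 - 76) = (2*2)²*(-43 - 76) = 4²*(-119) = 16*(-119) = -1904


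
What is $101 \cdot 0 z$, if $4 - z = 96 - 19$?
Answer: $0$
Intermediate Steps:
$z = -73$ ($z = 4 - \left(96 - 19\right) = 4 - 77 = -73$)
$101 \cdot 0 z = 101 \cdot 0 \left(-73\right) = 0 \left(-73\right) = 0$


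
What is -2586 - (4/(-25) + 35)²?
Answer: -2374891/625 ≈ -3799.8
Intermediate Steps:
-2586 - (4/(-25) + 35)² = -2586 - (4*(-1/25) + 35)² = -2586 - (-4/25 + 35)² = -2586 - (871/25)² = -2586 - 1*758641/625 = -2586 - 758641/625 = -2374891/625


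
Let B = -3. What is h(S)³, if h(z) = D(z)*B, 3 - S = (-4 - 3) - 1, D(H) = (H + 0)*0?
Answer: 0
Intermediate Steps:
D(H) = 0 (D(H) = H*0 = 0)
S = 11 (S = 3 - ((-4 - 3) - 1) = 3 - (-7 - 1) = 3 - 1*(-8) = 3 + 8 = 11)
h(z) = 0 (h(z) = 0*(-3) = 0)
h(S)³ = 0³ = 0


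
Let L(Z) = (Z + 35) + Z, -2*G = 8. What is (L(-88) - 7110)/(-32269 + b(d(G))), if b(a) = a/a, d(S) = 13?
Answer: 2417/10756 ≈ 0.22471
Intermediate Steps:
G = -4 (G = -½*8 = -4)
L(Z) = 35 + 2*Z (L(Z) = (35 + Z) + Z = 35 + 2*Z)
b(a) = 1
(L(-88) - 7110)/(-32269 + b(d(G))) = ((35 + 2*(-88)) - 7110)/(-32269 + 1) = ((35 - 176) - 7110)/(-32268) = (-141 - 7110)*(-1/32268) = -7251*(-1/32268) = 2417/10756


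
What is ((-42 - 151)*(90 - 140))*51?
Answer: 492150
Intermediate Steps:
((-42 - 151)*(90 - 140))*51 = -193*(-50)*51 = 9650*51 = 492150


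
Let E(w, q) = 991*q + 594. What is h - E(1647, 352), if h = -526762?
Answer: -876188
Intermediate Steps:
E(w, q) = 594 + 991*q
h - E(1647, 352) = -526762 - (594 + 991*352) = -526762 - (594 + 348832) = -526762 - 1*349426 = -526762 - 349426 = -876188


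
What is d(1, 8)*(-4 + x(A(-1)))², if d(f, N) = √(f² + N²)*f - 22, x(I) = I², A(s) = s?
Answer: -198 + 9*√65 ≈ -125.44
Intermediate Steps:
d(f, N) = -22 + f*√(N² + f²) (d(f, N) = √(N² + f²)*f - 22 = f*√(N² + f²) - 22 = -22 + f*√(N² + f²))
d(1, 8)*(-4 + x(A(-1)))² = (-22 + 1*√(8² + 1²))*(-4 + (-1)²)² = (-22 + 1*√(64 + 1))*(-4 + 1)² = (-22 + 1*√65)*(-3)² = (-22 + √65)*9 = -198 + 9*√65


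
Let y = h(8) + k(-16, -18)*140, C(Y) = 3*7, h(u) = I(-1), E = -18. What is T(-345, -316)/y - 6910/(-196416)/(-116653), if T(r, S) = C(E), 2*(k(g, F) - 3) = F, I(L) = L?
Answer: -240584319959/9634712829984 ≈ -0.024971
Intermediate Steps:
k(g, F) = 3 + F/2
h(u) = -1
C(Y) = 21
y = -841 (y = -1 + (3 + (½)*(-18))*140 = -1 + (3 - 9)*140 = -1 - 6*140 = -1 - 840 = -841)
T(r, S) = 21
T(-345, -316)/y - 6910/(-196416)/(-116653) = 21/(-841) - 6910/(-196416)/(-116653) = 21*(-1/841) - 6910*(-1/196416)*(-1/116653) = -21/841 + (3455/98208)*(-1/116653) = -21/841 - 3455/11456257824 = -240584319959/9634712829984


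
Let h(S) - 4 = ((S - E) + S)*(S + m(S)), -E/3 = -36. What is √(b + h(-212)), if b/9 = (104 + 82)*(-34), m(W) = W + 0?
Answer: 4*√10541 ≈ 410.68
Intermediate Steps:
E = 108 (E = -3*(-36) = 108)
m(W) = W
h(S) = 4 + 2*S*(-108 + 2*S) (h(S) = 4 + ((S - 1*108) + S)*(S + S) = 4 + ((S - 108) + S)*(2*S) = 4 + ((-108 + S) + S)*(2*S) = 4 + (-108 + 2*S)*(2*S) = 4 + 2*S*(-108 + 2*S))
b = -56916 (b = 9*((104 + 82)*(-34)) = 9*(186*(-34)) = 9*(-6324) = -56916)
√(b + h(-212)) = √(-56916 + (4 - 216*(-212) + 4*(-212)²)) = √(-56916 + (4 + 45792 + 4*44944)) = √(-56916 + (4 + 45792 + 179776)) = √(-56916 + 225572) = √168656 = 4*√10541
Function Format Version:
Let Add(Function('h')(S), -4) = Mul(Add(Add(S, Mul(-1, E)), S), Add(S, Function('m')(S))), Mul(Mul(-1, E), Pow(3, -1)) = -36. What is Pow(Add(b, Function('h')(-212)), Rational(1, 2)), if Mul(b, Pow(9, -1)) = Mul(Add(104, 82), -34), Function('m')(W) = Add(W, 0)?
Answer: Mul(4, Pow(10541, Rational(1, 2))) ≈ 410.68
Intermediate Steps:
E = 108 (E = Mul(-3, -36) = 108)
Function('m')(W) = W
Function('h')(S) = Add(4, Mul(2, S, Add(-108, Mul(2, S)))) (Function('h')(S) = Add(4, Mul(Add(Add(S, Mul(-1, 108)), S), Add(S, S))) = Add(4, Mul(Add(Add(S, -108), S), Mul(2, S))) = Add(4, Mul(Add(Add(-108, S), S), Mul(2, S))) = Add(4, Mul(Add(-108, Mul(2, S)), Mul(2, S))) = Add(4, Mul(2, S, Add(-108, Mul(2, S)))))
b = -56916 (b = Mul(9, Mul(Add(104, 82), -34)) = Mul(9, Mul(186, -34)) = Mul(9, -6324) = -56916)
Pow(Add(b, Function('h')(-212)), Rational(1, 2)) = Pow(Add(-56916, Add(4, Mul(-216, -212), Mul(4, Pow(-212, 2)))), Rational(1, 2)) = Pow(Add(-56916, Add(4, 45792, Mul(4, 44944))), Rational(1, 2)) = Pow(Add(-56916, Add(4, 45792, 179776)), Rational(1, 2)) = Pow(Add(-56916, 225572), Rational(1, 2)) = Pow(168656, Rational(1, 2)) = Mul(4, Pow(10541, Rational(1, 2)))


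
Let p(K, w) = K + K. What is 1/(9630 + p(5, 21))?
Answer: 1/9640 ≈ 0.00010373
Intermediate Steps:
p(K, w) = 2*K
1/(9630 + p(5, 21)) = 1/(9630 + 2*5) = 1/(9630 + 10) = 1/9640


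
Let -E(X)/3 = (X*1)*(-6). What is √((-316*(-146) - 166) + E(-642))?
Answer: √34414 ≈ 185.51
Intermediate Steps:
E(X) = 18*X (E(X) = -3*X*1*(-6) = -3*X*(-6) = -(-18)*X = 18*X)
√((-316*(-146) - 166) + E(-642)) = √((-316*(-146) - 166) + 18*(-642)) = √((46136 - 166) - 11556) = √(45970 - 11556) = √34414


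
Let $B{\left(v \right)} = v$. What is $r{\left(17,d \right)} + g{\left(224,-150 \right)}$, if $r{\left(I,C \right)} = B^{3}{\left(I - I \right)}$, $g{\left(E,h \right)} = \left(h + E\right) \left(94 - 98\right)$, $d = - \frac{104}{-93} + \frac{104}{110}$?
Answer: $-296$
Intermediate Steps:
$d = \frac{10556}{5115}$ ($d = \left(-104\right) \left(- \frac{1}{93}\right) + 104 \cdot \frac{1}{110} = \frac{104}{93} + \frac{52}{55} = \frac{10556}{5115} \approx 2.0637$)
$g{\left(E,h \right)} = - 4 E - 4 h$ ($g{\left(E,h \right)} = \left(E + h\right) \left(-4\right) = - 4 E - 4 h$)
$r{\left(I,C \right)} = 0$ ($r{\left(I,C \right)} = \left(I - I\right)^{3} = 0^{3} = 0$)
$r{\left(17,d \right)} + g{\left(224,-150 \right)} = 0 - 296 = -296$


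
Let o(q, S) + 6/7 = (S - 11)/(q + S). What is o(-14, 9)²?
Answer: 256/1225 ≈ 0.20898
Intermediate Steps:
o(q, S) = -6/7 + (-11 + S)/(S + q) (o(q, S) = -6/7 + (S - 11)/(q + S) = -6/7 + (-11 + S)/(S + q))
o(-14, 9)² = ((-77 + 9 - 6*(-14))/(7*(9 - 14)))² = ((⅐)*(-77 + 9 + 84)/(-5))² = ((⅐)*(-⅕)*16)² = (-16/35)² = 256/1225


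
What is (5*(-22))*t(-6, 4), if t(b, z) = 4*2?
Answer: -880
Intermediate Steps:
t(b, z) = 8
(5*(-22))*t(-6, 4) = (5*(-22))*8 = -110*8 = -880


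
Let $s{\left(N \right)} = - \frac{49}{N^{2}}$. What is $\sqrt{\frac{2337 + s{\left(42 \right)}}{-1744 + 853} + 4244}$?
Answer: $\frac{\sqrt{1496510543}}{594} \approx 65.126$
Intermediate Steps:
$s{\left(N \right)} = - \frac{49}{N^{2}}$
$\sqrt{\frac{2337 + s{\left(42 \right)}}{-1744 + 853} + 4244} = \sqrt{\frac{2337 - \frac{49}{1764}}{-1744 + 853} + 4244} = \sqrt{\frac{2337 - \frac{1}{36}}{-891} + 4244} = \sqrt{\left(2337 - \frac{1}{36}\right) \left(- \frac{1}{891}\right) + 4244} = \sqrt{\frac{84131}{36} \left(- \frac{1}{891}\right) + 4244} = \sqrt{- \frac{84131}{32076} + 4244} = \sqrt{\frac{136046413}{32076}} = \frac{\sqrt{1496510543}}{594}$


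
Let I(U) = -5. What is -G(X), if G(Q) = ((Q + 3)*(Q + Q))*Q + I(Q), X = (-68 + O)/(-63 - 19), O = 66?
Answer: 344357/68921 ≈ 4.9964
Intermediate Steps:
X = 1/41 (X = (-68 + 66)/(-63 - 19) = -2/(-82) = -2*(-1/82) = 1/41 ≈ 0.024390)
G(Q) = -5 + 2*Q**2*(3 + Q) (G(Q) = ((Q + 3)*(Q + Q))*Q - 5 = ((3 + Q)*(2*Q))*Q - 5 = (2*Q*(3 + Q))*Q - 5 = 2*Q**2*(3 + Q) - 5 = -5 + 2*Q**2*(3 + Q))
-G(X) = -(-5 + 2*(1/41)**3 + 6*(1/41)**2) = -(-5 + 2*(1/68921) + 6*(1/1681)) = -(-5 + 2/68921 + 6/1681) = -1*(-344357/68921) = 344357/68921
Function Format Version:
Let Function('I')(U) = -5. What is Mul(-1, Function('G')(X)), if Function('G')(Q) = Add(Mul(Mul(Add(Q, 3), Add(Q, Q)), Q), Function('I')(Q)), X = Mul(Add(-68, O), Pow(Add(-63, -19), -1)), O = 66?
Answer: Rational(344357, 68921) ≈ 4.9964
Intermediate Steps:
X = Rational(1, 41) (X = Mul(Add(-68, 66), Pow(Add(-63, -19), -1)) = Mul(-2, Pow(-82, -1)) = Mul(-2, Rational(-1, 82)) = Rational(1, 41) ≈ 0.024390)
Function('G')(Q) = Add(-5, Mul(2, Pow(Q, 2), Add(3, Q))) (Function('G')(Q) = Add(Mul(Mul(Add(Q, 3), Add(Q, Q)), Q), -5) = Add(Mul(Mul(Add(3, Q), Mul(2, Q)), Q), -5) = Add(Mul(Mul(2, Q, Add(3, Q)), Q), -5) = Add(Mul(2, Pow(Q, 2), Add(3, Q)), -5) = Add(-5, Mul(2, Pow(Q, 2), Add(3, Q))))
Mul(-1, Function('G')(X)) = Mul(-1, Add(-5, Mul(2, Pow(Rational(1, 41), 3)), Mul(6, Pow(Rational(1, 41), 2)))) = Mul(-1, Add(-5, Mul(2, Rational(1, 68921)), Mul(6, Rational(1, 1681)))) = Mul(-1, Add(-5, Rational(2, 68921), Rational(6, 1681))) = Mul(-1, Rational(-344357, 68921)) = Rational(344357, 68921)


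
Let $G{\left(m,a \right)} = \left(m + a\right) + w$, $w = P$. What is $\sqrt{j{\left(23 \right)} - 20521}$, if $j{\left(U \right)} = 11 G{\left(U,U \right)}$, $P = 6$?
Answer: $i \sqrt{19949} \approx 141.24 i$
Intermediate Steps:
$w = 6$
$G{\left(m,a \right)} = 6 + a + m$ ($G{\left(m,a \right)} = \left(m + a\right) + 6 = \left(a + m\right) + 6 = 6 + a + m$)
$j{\left(U \right)} = 66 + 22 U$ ($j{\left(U \right)} = 11 \left(6 + U + U\right) = 11 \left(6 + 2 U\right) = 66 + 22 U$)
$\sqrt{j{\left(23 \right)} - 20521} = \sqrt{\left(66 + 22 \cdot 23\right) - 20521} = \sqrt{\left(66 + 506\right) - 20521} = \sqrt{572 - 20521} = \sqrt{-19949} = i \sqrt{19949}$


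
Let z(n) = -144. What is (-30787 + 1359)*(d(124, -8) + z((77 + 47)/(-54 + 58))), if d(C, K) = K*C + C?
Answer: 29781136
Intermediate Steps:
d(C, K) = C + C*K (d(C, K) = C*K + C = C + C*K)
(-30787 + 1359)*(d(124, -8) + z((77 + 47)/(-54 + 58))) = (-30787 + 1359)*(124*(1 - 8) - 144) = -29428*(124*(-7) - 144) = -29428*(-868 - 144) = -29428*(-1012) = 29781136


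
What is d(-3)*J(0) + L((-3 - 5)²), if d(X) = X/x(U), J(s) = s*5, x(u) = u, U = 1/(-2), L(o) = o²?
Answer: 4096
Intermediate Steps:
U = -½ ≈ -0.50000
J(s) = 5*s
d(X) = -2*X (d(X) = X/(-½) = X*(-2) = -2*X)
d(-3)*J(0) + L((-3 - 5)²) = (-2*(-3))*(5*0) + ((-3 - 5)²)² = 6*0 + ((-8)²)² = 0 + 64² = 0 + 4096 = 4096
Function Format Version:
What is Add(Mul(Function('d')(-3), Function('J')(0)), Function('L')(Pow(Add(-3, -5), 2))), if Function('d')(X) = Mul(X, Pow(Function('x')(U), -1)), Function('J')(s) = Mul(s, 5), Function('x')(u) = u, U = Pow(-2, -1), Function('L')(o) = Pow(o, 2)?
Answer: 4096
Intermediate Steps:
U = Rational(-1, 2) ≈ -0.50000
Function('J')(s) = Mul(5, s)
Function('d')(X) = Mul(-2, X) (Function('d')(X) = Mul(X, Pow(Rational(-1, 2), -1)) = Mul(X, -2) = Mul(-2, X))
Add(Mul(Function('d')(-3), Function('J')(0)), Function('L')(Pow(Add(-3, -5), 2))) = Add(Mul(Mul(-2, -3), Mul(5, 0)), Pow(Pow(Add(-3, -5), 2), 2)) = Add(Mul(6, 0), Pow(Pow(-8, 2), 2)) = Add(0, Pow(64, 2)) = Add(0, 4096) = 4096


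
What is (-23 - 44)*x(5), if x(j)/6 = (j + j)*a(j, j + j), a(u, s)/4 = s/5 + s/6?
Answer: -58960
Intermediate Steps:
a(u, s) = 22*s/15 (a(u, s) = 4*(s/5 + s/6) = 4*(11*s/30) = 22*s/15)
x(j) = 176*j**2/5 (x(j) = 6*((j + j)*(22*(j + j)/15)) = 6*((2*j)*(22*(2*j)/15)) = 6*((2*j)*(44*j/15)) = 6*(88*j**2/15) = 176*j**2/5)
(-23 - 44)*x(5) = (-23 - 44)*((176/5)*5**2) = -11792*25/5 = -67*880 = -58960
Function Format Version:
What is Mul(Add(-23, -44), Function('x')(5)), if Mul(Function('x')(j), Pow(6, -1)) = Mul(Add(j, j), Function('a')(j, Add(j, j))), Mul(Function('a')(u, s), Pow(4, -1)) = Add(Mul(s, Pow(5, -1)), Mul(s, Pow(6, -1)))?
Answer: -58960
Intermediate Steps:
Function('a')(u, s) = Mul(Rational(22, 15), s) (Function('a')(u, s) = Mul(4, Add(Mul(s, Pow(5, -1)), Mul(s, Pow(6, -1)))) = Mul(4, Add(Mul(s, Rational(1, 5)), Mul(s, Rational(1, 6)))) = Mul(4, Add(Mul(Rational(1, 5), s), Mul(Rational(1, 6), s))) = Mul(4, Mul(Rational(11, 30), s)) = Mul(Rational(22, 15), s))
Function('x')(j) = Mul(Rational(176, 5), Pow(j, 2)) (Function('x')(j) = Mul(6, Mul(Add(j, j), Mul(Rational(22, 15), Add(j, j)))) = Mul(6, Mul(Mul(2, j), Mul(Rational(22, 15), Mul(2, j)))) = Mul(6, Mul(Mul(2, j), Mul(Rational(44, 15), j))) = Mul(6, Mul(Rational(88, 15), Pow(j, 2))) = Mul(Rational(176, 5), Pow(j, 2)))
Mul(Add(-23, -44), Function('x')(5)) = Mul(Add(-23, -44), Mul(Rational(176, 5), Pow(5, 2))) = Mul(-67, Mul(Rational(176, 5), 25)) = Mul(-67, 880) = -58960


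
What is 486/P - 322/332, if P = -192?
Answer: -9299/2656 ≈ -3.5011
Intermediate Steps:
486/P - 322/332 = 486/(-192) - 322/332 = 486*(-1/192) - 322*1/332 = -81/32 - 161/166 = -9299/2656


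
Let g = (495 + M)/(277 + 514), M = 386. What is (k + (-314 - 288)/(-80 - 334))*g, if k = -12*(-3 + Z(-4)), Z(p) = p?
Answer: 2226287/23391 ≈ 95.177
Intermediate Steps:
k = 84 (k = -12*(-3 - 4) = -12*(-7) = 84)
g = 881/791 (g = (495 + 386)/(277 + 514) = 881/791 ≈ 1.1138)
(k + (-314 - 288)/(-80 - 334))*g = (84 + (-314 - 288)/(-80 - 334))*(881/791) = (84 - 602/(-414))*(881/791) = (84 - 602*(-1/414))*(881/791) = (84 + 301/207)*(881/791) = (17689/207)*(881/791) = 2226287/23391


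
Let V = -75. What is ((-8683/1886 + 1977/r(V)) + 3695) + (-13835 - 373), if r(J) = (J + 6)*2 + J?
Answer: -1409613145/133906 ≈ -10527.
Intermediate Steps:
r(J) = 12 + 3*J (r(J) = (6 + J)*2 + J = (12 + 2*J) + J = 12 + 3*J)
((-8683/1886 + 1977/r(V)) + 3695) + (-13835 - 373) = ((-8683/1886 + 1977/(12 + 3*(-75))) + 3695) + (-13835 - 373) = ((-8683*1/1886 + 1977/(12 - 225)) + 3695) - 14208 = ((-8683/1886 + 1977/(-213)) + 3695) - 14208 = ((-8683/1886 + 1977*(-1/213)) + 3695) - 14208 = ((-8683/1886 - 659/71) + 3695) - 14208 = (-1859367/133906 + 3695) - 14208 = 492923303/133906 - 14208 = -1409613145/133906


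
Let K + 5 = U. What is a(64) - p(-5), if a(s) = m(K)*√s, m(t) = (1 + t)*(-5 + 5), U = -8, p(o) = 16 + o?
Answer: -11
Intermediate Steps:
K = -13 (K = -5 - 8 = -13)
m(t) = 0 (m(t) = (1 + t)*0 = 0)
a(s) = 0 (a(s) = 0*√s = 0)
a(64) - p(-5) = 0 - (16 - 5) = 0 - 1*11 = 0 - 11 = -11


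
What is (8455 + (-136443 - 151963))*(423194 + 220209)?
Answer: -180121313253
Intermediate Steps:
(8455 + (-136443 - 151963))*(423194 + 220209) = (8455 - 288406)*643403 = -279951*643403 = -180121313253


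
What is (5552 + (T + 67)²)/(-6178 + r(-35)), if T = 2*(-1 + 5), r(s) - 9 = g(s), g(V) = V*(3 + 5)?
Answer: -11177/6449 ≈ -1.7331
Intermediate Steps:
g(V) = 8*V (g(V) = V*8 = 8*V)
r(s) = 9 + 8*s
T = 8 (T = 2*4 = 8)
(5552 + (T + 67)²)/(-6178 + r(-35)) = (5552 + (8 + 67)²)/(-6178 + (9 + 8*(-35))) = (5552 + 75²)/(-6178 + (9 - 280)) = (5552 + 5625)/(-6178 - 271) = 11177/(-6449) = 11177*(-1/6449) = -11177/6449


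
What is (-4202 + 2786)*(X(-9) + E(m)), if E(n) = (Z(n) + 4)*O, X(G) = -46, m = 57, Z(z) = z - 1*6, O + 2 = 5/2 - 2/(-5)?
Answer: -4956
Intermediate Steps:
O = 9/10 (O = -2 + (5/2 - 2/(-5)) = -2 + (5*(½) - 2*(-⅕)) = -2 + (5/2 + ⅖) = -2 + 29/10 = 9/10 ≈ 0.90000)
Z(z) = -6 + z (Z(z) = z - 6 = -6 + z)
E(n) = -9/5 + 9*n/10 (E(n) = ((-6 + n) + 4)*(9/10) = (-2 + n)*(9/10) = -9/5 + 9*n/10)
(-4202 + 2786)*(X(-9) + E(m)) = (-4202 + 2786)*(-46 + (-9/5 + (9/10)*57)) = -1416*(-46 + (-9/5 + 513/10)) = -1416*(-46 + 99/2) = -1416*7/2 = -4956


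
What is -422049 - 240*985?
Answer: -658449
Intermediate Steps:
-422049 - 240*985 = -422049 - 236400 = -658449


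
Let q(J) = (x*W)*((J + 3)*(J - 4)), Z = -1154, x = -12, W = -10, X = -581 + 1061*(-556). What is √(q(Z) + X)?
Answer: √159352463 ≈ 12623.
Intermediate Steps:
X = -590497 (X = -581 - 589916 = -590497)
q(J) = 120*(-4 + J)*(3 + J) (q(J) = (-12*(-10))*((J + 3)*(J - 4)) = 120*((3 + J)*(-4 + J)) = 120*((-4 + J)*(3 + J)) = 120*(-4 + J)*(3 + J))
√(q(Z) + X) = √((-1440 - 120*(-1154) + 120*(-1154)²) - 590497) = √((-1440 + 138480 + 120*1331716) - 590497) = √((-1440 + 138480 + 159805920) - 590497) = √(159942960 - 590497) = √159352463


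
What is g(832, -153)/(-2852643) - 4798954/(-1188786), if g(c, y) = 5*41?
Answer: 760525490794/188399003411 ≈ 4.0368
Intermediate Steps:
g(c, y) = 205
g(832, -153)/(-2852643) - 4798954/(-1188786) = 205/(-2852643) - 4798954/(-1188786) = 205*(-1/2852643) - 4798954*(-1/1188786) = -205/2852643 + 2399477/594393 = 760525490794/188399003411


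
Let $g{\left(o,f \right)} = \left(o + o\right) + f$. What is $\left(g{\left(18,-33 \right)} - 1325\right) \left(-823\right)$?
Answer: $1088006$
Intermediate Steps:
$g{\left(o,f \right)} = f + 2 o$ ($g{\left(o,f \right)} = 2 o + f = f + 2 o$)
$\left(g{\left(18,-33 \right)} - 1325\right) \left(-823\right) = \left(\left(-33 + 2 \cdot 18\right) - 1325\right) \left(-823\right) = \left(\left(-33 + 36\right) - 1325\right) \left(-823\right) = \left(3 - 1325\right) \left(-823\right) = \left(-1322\right) \left(-823\right) = 1088006$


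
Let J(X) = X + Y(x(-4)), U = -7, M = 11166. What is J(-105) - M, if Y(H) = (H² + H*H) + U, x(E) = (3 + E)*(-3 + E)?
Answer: -11180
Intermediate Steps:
x(E) = (-3 + E)*(3 + E)
Y(H) = -7 + 2*H² (Y(H) = (H² + H*H) - 7 = (H² + H²) - 7 = 2*H² - 7 = -7 + 2*H²)
J(X) = 91 + X (J(X) = X + (-7 + 2*(-9 + (-4)²)²) = X + (-7 + 2*(-9 + 16)²) = X + (-7 + 2*7²) = X + (-7 + 2*49) = X + (-7 + 98) = X + 91 = 91 + X)
J(-105) - M = (91 - 105) - 1*11166 = -14 - 11166 = -11180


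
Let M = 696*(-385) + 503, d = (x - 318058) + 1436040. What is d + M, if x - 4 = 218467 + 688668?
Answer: 1757664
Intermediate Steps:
x = 907139 (x = 4 + (218467 + 688668) = 4 + 907135 = 907139)
d = 2025121 (d = (907139 - 318058) + 1436040 = 589081 + 1436040 = 2025121)
M = -267457 (M = -267960 + 503 = -267457)
d + M = 2025121 - 267457 = 1757664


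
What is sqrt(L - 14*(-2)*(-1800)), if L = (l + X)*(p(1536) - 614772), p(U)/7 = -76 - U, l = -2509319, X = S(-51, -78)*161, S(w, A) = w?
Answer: 4*sqrt(98507169455) ≈ 1.2554e+6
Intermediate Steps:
X = -8211 (X = -51*161 = -8211)
p(U) = -532 - 7*U (p(U) = 7*(-76 - U) = -532 - 7*U)
L = 1576114761680 (L = (-2509319 - 8211)*((-532 - 7*1536) - 614772) = -2517530*((-532 - 10752) - 614772) = -2517530*(-11284 - 614772) = -2517530*(-626056) = 1576114761680)
sqrt(L - 14*(-2)*(-1800)) = sqrt(1576114761680 - 14*(-2)*(-1800)) = sqrt(1576114761680 + 28*(-1800)) = sqrt(1576114761680 - 50400) = sqrt(1576114711280) = 4*sqrt(98507169455)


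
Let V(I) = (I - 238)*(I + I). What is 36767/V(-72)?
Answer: 36767/44640 ≈ 0.82363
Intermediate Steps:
V(I) = 2*I*(-238 + I) (V(I) = (-238 + I)*(2*I) = 2*I*(-238 + I))
36767/V(-72) = 36767/((2*(-72)*(-238 - 72))) = 36767/((2*(-72)*(-310))) = 36767/44640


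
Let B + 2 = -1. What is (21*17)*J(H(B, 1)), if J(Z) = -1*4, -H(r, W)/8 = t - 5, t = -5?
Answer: -1428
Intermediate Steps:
B = -3 (B = -2 - 1 = -3)
H(r, W) = 80 (H(r, W) = -8*(-5 - 5) = -8*(-10) = 80)
J(Z) = -4
(21*17)*J(H(B, 1)) = (21*17)*(-4) = 357*(-4) = -1428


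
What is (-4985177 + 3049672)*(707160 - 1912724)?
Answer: 2333375149820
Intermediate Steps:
(-4985177 + 3049672)*(707160 - 1912724) = -1935505*(-1205564) = 2333375149820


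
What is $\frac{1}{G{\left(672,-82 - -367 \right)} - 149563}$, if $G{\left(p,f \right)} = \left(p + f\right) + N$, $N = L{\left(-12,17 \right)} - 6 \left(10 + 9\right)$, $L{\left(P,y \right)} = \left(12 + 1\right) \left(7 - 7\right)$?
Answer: $- \frac{1}{148720} \approx -6.724 \cdot 10^{-6}$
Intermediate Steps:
$L{\left(P,y \right)} = 0$ ($L{\left(P,y \right)} = 13 \cdot 0 = 0$)
$N = -114$ ($N = 0 - 6 \left(10 + 9\right) = 0 - 6 \cdot 19 = 0 - 114 = -114$)
$G{\left(p,f \right)} = -114 + f + p$ ($G{\left(p,f \right)} = \left(p + f\right) - 114 = \left(f + p\right) - 114 = -114 + f + p$)
$\frac{1}{G{\left(672,-82 - -367 \right)} - 149563} = \frac{1}{\left(-114 - -285 + 672\right) - 149563} = \frac{1}{\left(-114 + \left(-82 + 367\right) + 672\right) - 149563} = \frac{1}{\left(-114 + 285 + 672\right) - 149563} = \frac{1}{843 - 149563} = \frac{1}{-148720} = - \frac{1}{148720}$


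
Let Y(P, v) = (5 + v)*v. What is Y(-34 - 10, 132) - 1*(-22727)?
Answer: 40811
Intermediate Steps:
Y(P, v) = v*(5 + v)
Y(-34 - 10, 132) - 1*(-22727) = 132*(5 + 132) - 1*(-22727) = 132*137 + 22727 = 18084 + 22727 = 40811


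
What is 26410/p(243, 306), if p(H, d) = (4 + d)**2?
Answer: 2641/9610 ≈ 0.27482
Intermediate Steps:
26410/p(243, 306) = 26410/((4 + 306)**2) = 26410/(310**2) = 26410/96100 = 26410*(1/96100) = 2641/9610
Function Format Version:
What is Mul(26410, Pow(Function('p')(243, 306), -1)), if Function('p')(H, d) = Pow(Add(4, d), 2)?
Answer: Rational(2641, 9610) ≈ 0.27482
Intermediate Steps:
Mul(26410, Pow(Function('p')(243, 306), -1)) = Mul(26410, Pow(Pow(Add(4, 306), 2), -1)) = Mul(26410, Pow(Pow(310, 2), -1)) = Mul(26410, Pow(96100, -1)) = Mul(26410, Rational(1, 96100)) = Rational(2641, 9610)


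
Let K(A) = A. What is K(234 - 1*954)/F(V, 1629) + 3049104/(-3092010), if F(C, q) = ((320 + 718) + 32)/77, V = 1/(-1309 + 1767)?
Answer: -2911392928/55140845 ≈ -52.799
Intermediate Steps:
V = 1/458 ≈ 0.0021834
F(C, q) = 1070/77 (F(C, q) = (1038 + 32)*(1/77) = 1070*(1/77) = 1070/77)
K(234 - 1*954)/F(V, 1629) + 3049104/(-3092010) = (234 - 1*954)/(1070/77) + 3049104/(-3092010) = (234 - 954)*(77/1070) + 3049104*(-1/3092010) = -720*77/1070 - 508184/515335 = -5544/107 - 508184/515335 = -2911392928/55140845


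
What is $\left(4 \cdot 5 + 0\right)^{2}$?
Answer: $400$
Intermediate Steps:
$\left(4 \cdot 5 + 0\right)^{2} = \left(20 + 0\right)^{2} = 20^{2} = 400$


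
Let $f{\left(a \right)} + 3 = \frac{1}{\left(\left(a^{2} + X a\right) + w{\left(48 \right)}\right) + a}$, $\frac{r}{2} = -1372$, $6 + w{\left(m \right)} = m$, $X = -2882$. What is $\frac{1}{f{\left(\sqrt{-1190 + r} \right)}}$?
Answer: $\frac{- 2881 \sqrt{3934} + 3892 i}{- 11677 i + 8643 \sqrt{3934}} \approx -0.33333 - 6.146 \cdot 10^{-7} i$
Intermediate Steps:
$w{\left(m \right)} = -6 + m$
$r = -2744$ ($r = 2 \left(-1372\right) = -2744$)
$f{\left(a \right)} = -3 + \frac{1}{42 + a^{2} - 2881 a}$ ($f{\left(a \right)} = -3 + \frac{1}{\left(\left(a^{2} - 2882 a\right) + \left(-6 + 48\right)\right) + a} = -3 + \frac{1}{\left(\left(a^{2} - 2882 a\right) + 42\right) + a} = -3 + \frac{1}{\left(42 + a^{2} - 2882 a\right) + a} = -3 + \frac{1}{42 + a^{2} - 2881 a}$)
$\frac{1}{f{\left(\sqrt{-1190 + r} \right)}} = \frac{1}{\frac{1}{42 + \left(\sqrt{-1190 - 2744}\right)^{2} - 2881 \sqrt{-1190 - 2744}} \left(-125 - 3 \left(\sqrt{-1190 - 2744}\right)^{2} + 8643 \sqrt{-1190 - 2744}\right)} = \frac{1}{\frac{1}{42 + \left(\sqrt{-3934}\right)^{2} - 2881 \sqrt{-3934}} \left(-125 - 3 \left(\sqrt{-3934}\right)^{2} + 8643 \sqrt{-3934}\right)} = \frac{1}{\frac{1}{42 + \left(i \sqrt{3934}\right)^{2} - 2881 i \sqrt{3934}} \left(-125 - 3 \left(i \sqrt{3934}\right)^{2} + 8643 i \sqrt{3934}\right)} = \frac{1}{\frac{1}{42 - 3934 - 2881 i \sqrt{3934}} \left(-125 - -11802 + 8643 i \sqrt{3934}\right)} = \frac{1}{\frac{1}{-3892 - 2881 i \sqrt{3934}} \left(-125 + 11802 + 8643 i \sqrt{3934}\right)} = \frac{1}{\frac{1}{-3892 - 2881 i \sqrt{3934}} \left(11677 + 8643 i \sqrt{3934}\right)} = \frac{-3892 - 2881 i \sqrt{3934}}{11677 + 8643 i \sqrt{3934}}$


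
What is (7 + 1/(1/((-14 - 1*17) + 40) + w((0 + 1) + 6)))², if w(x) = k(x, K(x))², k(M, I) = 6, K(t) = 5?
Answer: 5216656/105625 ≈ 49.388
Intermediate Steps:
w(x) = 36 (w(x) = 6² = 36)
(7 + 1/(1/((-14 - 1*17) + 40) + w((0 + 1) + 6)))² = (7 + 1/(1/((-14 - 1*17) + 40) + 36))² = (7 + 1/(1/((-14 - 17) + 40) + 36))² = (7 + 1/(1/(-31 + 40) + 36))² = (7 + 1/(1/9 + 36))² = (7 + 1/(⅑ + 36))² = (7 + 1/(325/9))² = (7 + 9/325)² = (2284/325)² = 5216656/105625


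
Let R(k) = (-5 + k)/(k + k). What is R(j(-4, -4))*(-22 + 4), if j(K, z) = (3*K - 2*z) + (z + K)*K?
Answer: -207/28 ≈ -7.3929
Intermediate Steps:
j(K, z) = -2*z + 3*K + K*(K + z) (j(K, z) = (-2*z + 3*K) + (K + z)*K = (-2*z + 3*K) + K*(K + z) = -2*z + 3*K + K*(K + z))
R(k) = (-5 + k)/(2*k) (R(k) = (-5 + k)/((2*k)) = (-5 + k)*(1/(2*k)) = (-5 + k)/(2*k))
R(j(-4, -4))*(-22 + 4) = ((-5 + ((-4)² - 2*(-4) + 3*(-4) - 4*(-4)))/(2*((-4)² - 2*(-4) + 3*(-4) - 4*(-4))))*(-22 + 4) = ((-5 + (16 + 8 - 12 + 16))/(2*(16 + 8 - 12 + 16)))*(-18) = ((½)*(-5 + 28)/28)*(-18) = ((½)*(1/28)*23)*(-18) = (23/56)*(-18) = -207/28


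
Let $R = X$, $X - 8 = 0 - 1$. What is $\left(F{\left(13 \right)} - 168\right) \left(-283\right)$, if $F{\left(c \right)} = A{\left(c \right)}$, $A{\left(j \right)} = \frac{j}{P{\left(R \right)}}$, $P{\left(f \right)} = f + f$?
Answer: $\frac{661937}{14} \approx 47281.0$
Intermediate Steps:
$X = 7$ ($X = 8 + \left(0 - 1\right) = 8 - 1 = 7$)
$R = 7$
$P{\left(f \right)} = 2 f$
$A{\left(j \right)} = \frac{j}{14}$ ($A{\left(j \right)} = \frac{j}{2 \cdot 7} = \frac{j}{14}$)
$F{\left(c \right)} = \frac{c}{14}$
$\left(F{\left(13 \right)} - 168\right) \left(-283\right) = \left(\frac{1}{14} \cdot 13 - 168\right) \left(-283\right) = \left(\frac{13}{14} - 168\right) \left(-283\right) = \left(- \frac{2339}{14}\right) \left(-283\right) = \frac{661937}{14}$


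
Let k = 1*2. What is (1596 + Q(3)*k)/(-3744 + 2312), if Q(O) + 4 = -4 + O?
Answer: -793/716 ≈ -1.1075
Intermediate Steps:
k = 2
Q(O) = -8 + O (Q(O) = -4 + (-4 + O) = -8 + O)
(1596 + Q(3)*k)/(-3744 + 2312) = (1596 + (-8 + 3)*2)/(-3744 + 2312) = (1596 - 5*2)/(-1432) = (1596 - 10)*(-1/1432) = 1586*(-1/1432) = -793/716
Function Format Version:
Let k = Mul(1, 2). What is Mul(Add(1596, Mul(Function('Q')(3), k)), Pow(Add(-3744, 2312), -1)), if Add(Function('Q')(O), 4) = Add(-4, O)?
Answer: Rational(-793, 716) ≈ -1.1075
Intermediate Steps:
k = 2
Function('Q')(O) = Add(-8, O) (Function('Q')(O) = Add(-4, Add(-4, O)) = Add(-8, O))
Mul(Add(1596, Mul(Function('Q')(3), k)), Pow(Add(-3744, 2312), -1)) = Mul(Add(1596, Mul(Add(-8, 3), 2)), Pow(Add(-3744, 2312), -1)) = Mul(Add(1596, Mul(-5, 2)), Pow(-1432, -1)) = Mul(Add(1596, -10), Rational(-1, 1432)) = Mul(1586, Rational(-1, 1432)) = Rational(-793, 716)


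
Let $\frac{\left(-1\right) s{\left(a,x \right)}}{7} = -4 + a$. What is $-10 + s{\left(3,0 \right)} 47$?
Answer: $319$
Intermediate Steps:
$s{\left(a,x \right)} = 28 - 7 a$ ($s{\left(a,x \right)} = - 7 \left(-4 + a\right) = 28 - 7 a$)
$-10 + s{\left(3,0 \right)} 47 = -10 + \left(28 - 21\right) 47 = -10 + 7 \cdot 47 = -10 + 329 = 319$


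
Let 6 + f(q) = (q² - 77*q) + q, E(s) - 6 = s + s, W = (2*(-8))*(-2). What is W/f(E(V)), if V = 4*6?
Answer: -16/597 ≈ -0.026801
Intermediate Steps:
V = 24
W = 32 (W = -16*(-2) = 32)
E(s) = 6 + 2*s (E(s) = 6 + (s + s) = 6 + 2*s)
f(q) = -6 + q² - 76*q (f(q) = -6 + ((q² - 77*q) + q) = -6 + (q² - 76*q) = -6 + q² - 76*q)
W/f(E(V)) = 32/(-6 + (6 + 2*24)² - 76*(6 + 2*24)) = 32/(-6 + (6 + 48)² - 76*(6 + 48)) = 32/(-6 + 54² - 76*54) = 32/(-6 + 2916 - 4104) = 32/(-1194) = 32*(-1/1194) = -16/597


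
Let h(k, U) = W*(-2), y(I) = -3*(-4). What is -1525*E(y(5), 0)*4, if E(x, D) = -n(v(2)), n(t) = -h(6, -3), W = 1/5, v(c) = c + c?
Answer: 2440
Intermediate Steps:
v(c) = 2*c
W = 1/5 ≈ 0.20000
y(I) = 12
h(k, U) = -2/5 (h(k, U) = (1/5)*(-2) = -2/5)
n(t) = 2/5 (n(t) = -1*(-2/5) = 2/5)
E(x, D) = -2/5 (E(x, D) = -1*2/5 = -2/5)
-1525*E(y(5), 0)*4 = -(-610)*4 = -1525*(-8/5) = 2440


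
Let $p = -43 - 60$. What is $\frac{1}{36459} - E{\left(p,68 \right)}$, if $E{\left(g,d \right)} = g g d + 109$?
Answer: $- \frac{26305934138}{36459} \approx -7.2152 \cdot 10^{5}$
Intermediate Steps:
$p = -103$ ($p = -43 - 60 = -103$)
$E{\left(g,d \right)} = 109 + d g^{2}$ ($E{\left(g,d \right)} = g^{2} d + 109 = d g^{2} + 109 = 109 + d g^{2}$)
$\frac{1}{36459} - E{\left(p,68 \right)} = \frac{1}{36459} - \left(109 + 68 \left(-103\right)^{2}\right) = \frac{1}{36459} - \left(109 + 68 \cdot 10609\right) = \frac{1}{36459} - \left(109 + 721412\right) = \frac{1}{36459} - 721521 = - \frac{26305934138}{36459}$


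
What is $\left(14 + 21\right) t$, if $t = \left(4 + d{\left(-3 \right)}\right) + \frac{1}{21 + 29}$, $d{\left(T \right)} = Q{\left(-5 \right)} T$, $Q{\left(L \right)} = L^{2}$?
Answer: $- \frac{24843}{10} \approx -2484.3$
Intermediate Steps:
$d{\left(T \right)} = 25 T$ ($d{\left(T \right)} = \left(-5\right)^{2} T = 25 T$)
$t = - \frac{3549}{50}$ ($t = \left(4 + 25 \left(-3\right)\right) + \frac{1}{21 + 29} = \left(4 - 75\right) + \frac{1}{50} = -71 + \frac{1}{50} = - \frac{3549}{50} \approx -70.98$)
$\left(14 + 21\right) t = \left(14 + 21\right) \left(- \frac{3549}{50}\right) = 35 \left(- \frac{3549}{50}\right) = - \frac{24843}{10}$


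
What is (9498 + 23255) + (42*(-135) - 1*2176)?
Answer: 24907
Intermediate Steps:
(9498 + 23255) + (42*(-135) - 1*2176) = 32753 + (-5670 - 2176) = 32753 - 7846 = 24907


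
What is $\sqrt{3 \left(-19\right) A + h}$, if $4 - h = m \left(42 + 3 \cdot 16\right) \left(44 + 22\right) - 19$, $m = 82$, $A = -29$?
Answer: $2 i \sqrt{121351} \approx 696.71 i$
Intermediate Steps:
$h = -487057$ ($h = 4 - \left(82 \left(42 + 3 \cdot 16\right) \left(44 + 22\right) - 19\right) = 4 - \left(82 \left(42 + 48\right) 66 - 19\right) = 4 - \left(82 \cdot 90 \cdot 66 - 19\right) = 4 - \left(82 \cdot 5940 - 19\right) = 4 - \left(487080 - 19\right) = 4 - 487061 = -487057$)
$\sqrt{3 \left(-19\right) A + h} = \sqrt{3 \left(-19\right) \left(-29\right) - 487057} = \sqrt{\left(-57\right) \left(-29\right) - 487057} = \sqrt{1653 - 487057} = \sqrt{-485404} = 2 i \sqrt{121351}$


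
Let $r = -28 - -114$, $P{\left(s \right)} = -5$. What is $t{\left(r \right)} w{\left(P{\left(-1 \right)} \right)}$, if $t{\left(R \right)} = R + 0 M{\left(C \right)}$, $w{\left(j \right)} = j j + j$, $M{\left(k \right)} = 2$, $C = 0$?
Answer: $1720$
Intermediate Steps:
$r = 86$ ($r = -28 + 114 = 86$)
$w{\left(j \right)} = j + j^{2}$ ($w{\left(j \right)} = j^{2} + j = j + j^{2}$)
$t{\left(R \right)} = R$ ($t{\left(R \right)} = R + 0 \cdot 2 = R + 0 = R$)
$t{\left(r \right)} w{\left(P{\left(-1 \right)} \right)} = 86 \left(- 5 \left(1 - 5\right)\right) = 86 \left(\left(-5\right) \left(-4\right)\right) = 86 \cdot 20 = 1720$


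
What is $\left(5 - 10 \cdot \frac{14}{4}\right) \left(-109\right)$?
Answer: $3270$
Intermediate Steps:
$\left(5 - 10 \cdot \frac{14}{4}\right) \left(-109\right) = \left(5 - 10 \cdot 14 \cdot \frac{1}{4}\right) \left(-109\right) = \left(5 - 35\right) \left(-109\right) = \left(-30\right) \left(-109\right) = 3270$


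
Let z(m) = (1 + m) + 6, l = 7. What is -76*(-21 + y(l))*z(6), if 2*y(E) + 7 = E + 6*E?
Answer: 0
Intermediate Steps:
z(m) = 7 + m
y(E) = -7/2 + 7*E/2 (y(E) = -7/2 + (E + 6*E)/2 = -7/2 + (7*E)/2 = -7/2 + 7*E/2)
-76*(-21 + y(l))*z(6) = -76*(-21 + (-7/2 + (7/2)*7))*(7 + 6) = -76*(-21 + (-7/2 + 49/2))*13 = -76*(-21 + 21)*13 = -0*13 = -76*0 = 0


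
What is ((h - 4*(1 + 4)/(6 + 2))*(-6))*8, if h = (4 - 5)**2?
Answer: 72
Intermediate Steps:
h = 1 (h = (-1)**2 = 1)
((h - 4*(1 + 4)/(6 + 2))*(-6))*8 = ((1 - 4*(1 + 4)/(6 + 2))*(-6))*8 = ((1 - 20/8)*(-6))*8 = ((1 - 4*5/8)*(-6))*8 = ((1 - 5/2)*(-6))*8 = -3/2*(-6)*8 = 9*8 = 72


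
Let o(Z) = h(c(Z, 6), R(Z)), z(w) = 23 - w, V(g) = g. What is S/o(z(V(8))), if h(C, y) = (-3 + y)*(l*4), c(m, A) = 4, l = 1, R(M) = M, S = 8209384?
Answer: 1026173/6 ≈ 1.7103e+5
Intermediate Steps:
h(C, y) = -12 + 4*y (h(C, y) = (-3 + y)*(1*4) = (-3 + y)*4 = -12 + 4*y)
o(Z) = -12 + 4*Z
S/o(z(V(8))) = 8209384/(-12 + 4*(23 - 1*8)) = 8209384/(-12 + 4*(23 - 8)) = 8209384/(-12 + 4*15) = 8209384/(-12 + 60) = 8209384/48 = 8209384*(1/48) = 1026173/6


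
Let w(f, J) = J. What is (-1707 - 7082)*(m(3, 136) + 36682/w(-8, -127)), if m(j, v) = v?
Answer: 170594490/127 ≈ 1.3433e+6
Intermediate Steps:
(-1707 - 7082)*(m(3, 136) + 36682/w(-8, -127)) = (-1707 - 7082)*(136 + 36682/(-127)) = -8789*(136 + 36682*(-1/127)) = -8789*(136 - 36682/127) = -8789*(-19410/127) = 170594490/127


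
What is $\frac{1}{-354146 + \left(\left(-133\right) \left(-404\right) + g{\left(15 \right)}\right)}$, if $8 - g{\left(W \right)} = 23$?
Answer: $- \frac{1}{300429} \approx -3.3286 \cdot 10^{-6}$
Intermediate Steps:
$g{\left(W \right)} = -15$ ($g{\left(W \right)} = 8 - 23 = -15$)
$\frac{1}{-354146 + \left(\left(-133\right) \left(-404\right) + g{\left(15 \right)}\right)} = \frac{1}{-354146 - -53717} = \frac{1}{-354146 + \left(53732 - 15\right)} = \frac{1}{-354146 + 53717} = \frac{1}{-300429} = - \frac{1}{300429}$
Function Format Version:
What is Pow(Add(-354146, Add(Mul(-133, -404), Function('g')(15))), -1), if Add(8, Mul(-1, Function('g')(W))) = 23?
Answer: Rational(-1, 300429) ≈ -3.3286e-6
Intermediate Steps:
Function('g')(W) = -15 (Function('g')(W) = Add(8, Mul(-1, 23)) = Add(8, -23) = -15)
Pow(Add(-354146, Add(Mul(-133, -404), Function('g')(15))), -1) = Pow(Add(-354146, Add(Mul(-133, -404), -15)), -1) = Pow(Add(-354146, Add(53732, -15)), -1) = Pow(Add(-354146, 53717), -1) = Pow(-300429, -1) = Rational(-1, 300429)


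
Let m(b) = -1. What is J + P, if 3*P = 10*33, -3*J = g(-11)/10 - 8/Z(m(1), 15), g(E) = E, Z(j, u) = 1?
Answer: 3391/30 ≈ 113.03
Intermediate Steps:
J = 91/30 (J = -(-11/10 - 8/1)/3 = -(-11*1/10 - 8*1)/3 = -(-11/10 - 8)/3 = -1/3*(-91/10) = 91/30 ≈ 3.0333)
P = 110 (P = (10*33)/3 = (1/3)*330 = 110)
J + P = 91/30 + 110 = 3391/30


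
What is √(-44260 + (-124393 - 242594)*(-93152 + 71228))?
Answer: 2*√2011444682 ≈ 89698.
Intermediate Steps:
√(-44260 + (-124393 - 242594)*(-93152 + 71228)) = √(-44260 - 366987*(-21924)) = √(-44260 + 8045822988) = √8045778728 = 2*√2011444682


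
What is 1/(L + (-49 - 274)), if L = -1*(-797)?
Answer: 1/474 ≈ 0.0021097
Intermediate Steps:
L = 797
1/(L + (-49 - 274)) = 1/(797 + (-49 - 274)) = 1/(797 - 323) = 1/474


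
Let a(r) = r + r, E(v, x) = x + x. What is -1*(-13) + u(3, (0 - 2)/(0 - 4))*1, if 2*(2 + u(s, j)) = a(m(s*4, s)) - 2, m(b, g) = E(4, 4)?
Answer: 18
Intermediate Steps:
E(v, x) = 2*x
m(b, g) = 8 (m(b, g) = 2*4 = 8)
a(r) = 2*r
u(s, j) = 5 (u(s, j) = -2 + (2*8 - 2)/2 = -2 + (16 - 2)/2 = -2 + (1/2)*14 = -2 + 7 = 5)
-1*(-13) + u(3, (0 - 2)/(0 - 4))*1 = -1*(-13) + 5*1 = 13 + 5 = 18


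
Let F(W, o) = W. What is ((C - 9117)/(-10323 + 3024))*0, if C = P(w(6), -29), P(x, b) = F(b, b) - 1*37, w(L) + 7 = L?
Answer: 0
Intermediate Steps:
w(L) = -7 + L
P(x, b) = -37 + b (P(x, b) = b - 1*37 = b - 37 = -37 + b)
C = -66 (C = -37 - 29 = -66)
((C - 9117)/(-10323 + 3024))*0 = ((-66 - 9117)/(-10323 + 3024))*0 = -9183/(-7299)*0 = -9183*(-1/7299)*0 = (3061/2433)*0 = 0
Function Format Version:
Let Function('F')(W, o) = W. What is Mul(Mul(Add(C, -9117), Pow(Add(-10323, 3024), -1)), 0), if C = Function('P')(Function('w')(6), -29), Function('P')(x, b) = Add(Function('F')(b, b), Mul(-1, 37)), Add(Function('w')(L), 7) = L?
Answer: 0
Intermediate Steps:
Function('w')(L) = Add(-7, L)
Function('P')(x, b) = Add(-37, b) (Function('P')(x, b) = Add(b, Mul(-1, 37)) = Add(b, -37) = Add(-37, b))
C = -66 (C = Add(-37, -29) = -66)
Mul(Mul(Add(C, -9117), Pow(Add(-10323, 3024), -1)), 0) = Mul(Mul(Add(-66, -9117), Pow(Add(-10323, 3024), -1)), 0) = Mul(Mul(-9183, Pow(-7299, -1)), 0) = Mul(Mul(-9183, Rational(-1, 7299)), 0) = Mul(Rational(3061, 2433), 0) = 0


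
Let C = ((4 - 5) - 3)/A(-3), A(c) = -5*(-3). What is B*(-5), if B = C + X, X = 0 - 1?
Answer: 19/3 ≈ 6.3333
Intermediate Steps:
A(c) = 15
X = -1
C = -4/15 (C = ((4 - 5) - 3)/15 = (-1 - 3)*(1/15) = -4*1/15 = -4/15 ≈ -0.26667)
B = -19/15 (B = -4/15 - 1 = -19/15 ≈ -1.2667)
B*(-5) = -19/15*(-5) = 19/3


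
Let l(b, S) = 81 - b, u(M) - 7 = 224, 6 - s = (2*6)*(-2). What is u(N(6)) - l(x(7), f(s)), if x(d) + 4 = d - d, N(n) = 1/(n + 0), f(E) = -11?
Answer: 146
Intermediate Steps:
s = 30 (s = 6 - 2*6*(-2) = 6 - 12*(-2) = 6 - 1*(-24) = 6 + 24 = 30)
N(n) = 1/n
u(M) = 231 (u(M) = 7 + 224 = 231)
x(d) = -4 (x(d) = -4 + (d - d) = -4 + 0 = -4)
u(N(6)) - l(x(7), f(s)) = 231 - (81 - 1*(-4)) = 231 - (81 + 4) = 231 - 1*85 = 231 - 85 = 146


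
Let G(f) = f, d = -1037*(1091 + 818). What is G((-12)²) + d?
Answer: -1979489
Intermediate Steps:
d = -1979633 (d = -1037*1909 = -1979633)
G((-12)²) + d = (-12)² - 1979633 = 144 - 1979633 = -1979489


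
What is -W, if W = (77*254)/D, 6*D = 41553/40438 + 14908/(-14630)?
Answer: -34712004271560/2535343 ≈ -1.3691e+7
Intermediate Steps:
D = 2535343/1774823820 (D = (41553/40438 + 14908/(-14630))/6 = (41553*(1/40438) + 14908*(-1/14630))/6 = (41553/40438 - 7454/7315)/6 = (⅙)*(2535343/295803970) = 2535343/1774823820 ≈ 0.0014285)
W = 34712004271560/2535343 (W = (77*254)/(2535343/1774823820) = 19558*(1774823820/2535343) = 34712004271560/2535343 ≈ 1.3691e+7)
-W = -1*34712004271560/2535343 = -34712004271560/2535343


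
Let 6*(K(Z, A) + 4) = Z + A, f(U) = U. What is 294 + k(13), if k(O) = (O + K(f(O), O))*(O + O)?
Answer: 1922/3 ≈ 640.67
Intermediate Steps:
K(Z, A) = -4 + A/6 + Z/6 (K(Z, A) = -4 + (Z + A)/6 = -4 + (A + Z)/6 = -4 + (A/6 + Z/6) = -4 + A/6 + Z/6)
k(O) = 2*O*(-4 + 4*O/3) (k(O) = (O + (-4 + O/6 + O/6))*(O + O) = (O + (-4 + O/3))*(2*O) = (-4 + 4*O/3)*(2*O) = 2*O*(-4 + 4*O/3))
294 + k(13) = 294 + (8/3)*13*(-3 + 13) = 294 + (8/3)*13*10 = 294 + 1040/3 = 1922/3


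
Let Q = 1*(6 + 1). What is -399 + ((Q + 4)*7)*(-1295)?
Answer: -100114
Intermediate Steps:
Q = 7 (Q = 1*7 = 7)
-399 + ((Q + 4)*7)*(-1295) = -399 + ((7 + 4)*7)*(-1295) = -399 + (11*7)*(-1295) = -399 + 77*(-1295) = -399 - 99715 = -100114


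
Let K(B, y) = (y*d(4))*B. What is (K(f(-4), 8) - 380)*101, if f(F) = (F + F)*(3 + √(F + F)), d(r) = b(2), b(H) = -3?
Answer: 19796 + 38784*I*√2 ≈ 19796.0 + 54849.0*I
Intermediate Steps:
d(r) = -3
f(F) = 2*F*(3 + √2*√F) (f(F) = (2*F)*(3 + √(2*F)) = (2*F)*(3 + √2*√F) = 2*F*(3 + √2*√F))
K(B, y) = -3*B*y (K(B, y) = (y*(-3))*B = (-3*y)*B = -3*B*y)
(K(f(-4), 8) - 380)*101 = (-3*(6*(-4) + 2*√2*(-4)^(3/2))*8 - 380)*101 = (-3*(-24 + 2*√2*(-8*I))*8 - 380)*101 = (-3*(-24 - 16*I*√2)*8 - 380)*101 = ((576 + 384*I*√2) - 380)*101 = (196 + 384*I*√2)*101 = 19796 + 38784*I*√2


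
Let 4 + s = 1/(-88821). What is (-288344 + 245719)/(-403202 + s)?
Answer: 3785995125/35813160127 ≈ 0.10572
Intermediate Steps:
s = -355285/88821 (s = -4 + 1/(-88821) = -4 - 1/88821 = -355285/88821 ≈ -4.0000)
(-288344 + 245719)/(-403202 + s) = (-288344 + 245719)/(-403202 - 355285/88821) = -42625/(-35813160127/88821) = -42625*(-88821/35813160127) = 3785995125/35813160127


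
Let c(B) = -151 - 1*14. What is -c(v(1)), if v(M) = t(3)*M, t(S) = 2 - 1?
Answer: 165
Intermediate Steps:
t(S) = 1
v(M) = M (v(M) = 1*M = M)
c(B) = -165 (c(B) = -151 - 14 = -165)
-c(v(1)) = -1*(-165) = 165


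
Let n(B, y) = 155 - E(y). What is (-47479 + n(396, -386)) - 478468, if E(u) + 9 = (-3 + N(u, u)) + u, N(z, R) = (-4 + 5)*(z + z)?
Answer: -524622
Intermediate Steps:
N(z, R) = 2*z (N(z, R) = 1*(2*z) = 2*z)
E(u) = -12 + 3*u (E(u) = -9 + ((-3 + 2*u) + u) = -9 + (-3 + 3*u) = -12 + 3*u)
n(B, y) = 167 - 3*y (n(B, y) = 155 - (-12 + 3*y) = 155 + (12 - 3*y) = 167 - 3*y)
(-47479 + n(396, -386)) - 478468 = (-47479 + (167 - 3*(-386))) - 478468 = (-47479 + (167 + 1158)) - 478468 = (-47479 + 1325) - 478468 = -46154 - 478468 = -524622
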